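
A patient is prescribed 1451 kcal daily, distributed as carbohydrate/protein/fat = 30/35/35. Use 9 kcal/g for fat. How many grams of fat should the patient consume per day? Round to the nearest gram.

56 g/day

Fat energy = 35% × 1451 = 507.85 kcal.
At 9 kcal/g: 507.85 ÷ 9 = 56.4278 g.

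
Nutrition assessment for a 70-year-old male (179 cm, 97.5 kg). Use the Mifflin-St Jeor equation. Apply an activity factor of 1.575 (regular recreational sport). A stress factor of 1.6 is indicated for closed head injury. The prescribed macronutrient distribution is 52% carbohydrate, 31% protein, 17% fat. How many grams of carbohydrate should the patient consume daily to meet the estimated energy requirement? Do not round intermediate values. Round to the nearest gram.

573 g/day

Mifflin-St Jeor (male): BMR = 10(97.5) + 6.25(179) − 5(70) + 5 = 975 + 1118.75 − 350 + 5 = 1748.75 kcal/day.
TEE = 1748.75 × 1.575 = 2754.2813 kcal/day.
With stress factor 1.6: 2754.2813 × 1.6 = 4406.85 kcal/day.
Carbohydrate energy = 52% × 4406.85 = 2291.562 kcal.
Carbohydrate = 2291.562 ÷ 4 kcal/g = 572.8905 g.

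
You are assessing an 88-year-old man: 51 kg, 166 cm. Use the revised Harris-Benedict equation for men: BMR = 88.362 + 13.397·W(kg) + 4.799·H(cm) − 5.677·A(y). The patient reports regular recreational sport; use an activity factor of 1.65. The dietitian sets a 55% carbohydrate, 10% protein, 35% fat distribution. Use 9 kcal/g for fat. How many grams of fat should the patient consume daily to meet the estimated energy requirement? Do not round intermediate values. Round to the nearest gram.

Harris-Benedict: BMR = 88.362 + 13.397(51) + 4.799(166) − 5.677(88) = 1068.667 kcal/day.
TEE = 1068.667 × 1.65 = 1763.3006 kcal/day.
Fat energy = 35% × 1763.3006 = 617.1552 kcal.
Fat = 617.1552 ÷ 9 kcal/g = 68.5728 g.

69 g/day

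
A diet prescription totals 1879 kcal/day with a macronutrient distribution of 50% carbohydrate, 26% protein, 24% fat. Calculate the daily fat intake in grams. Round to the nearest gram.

Fat energy = 24% × 1879 = 450.96 kcal.
At 9 kcal/g: 450.96 ÷ 9 = 50.1067 g.

50 g/day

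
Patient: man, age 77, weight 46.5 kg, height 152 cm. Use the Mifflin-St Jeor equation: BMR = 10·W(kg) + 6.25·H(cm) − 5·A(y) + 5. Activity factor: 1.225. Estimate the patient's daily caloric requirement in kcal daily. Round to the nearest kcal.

1268 kcal daily

Mifflin-St Jeor (male): BMR = 10(46.5) + 6.25(152) − 5(77) + 5 = 465 + 950 − 385 + 5 = 1035 kcal/day.
TEE = BMR × activity factor = 1035 × 1.225 = 1267.875 kcal/day.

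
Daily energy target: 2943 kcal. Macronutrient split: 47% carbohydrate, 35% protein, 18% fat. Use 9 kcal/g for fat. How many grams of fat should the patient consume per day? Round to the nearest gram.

Fat energy = 18% × 2943 = 529.74 kcal.
At 9 kcal/g: 529.74 ÷ 9 = 58.86 g.

59 g/day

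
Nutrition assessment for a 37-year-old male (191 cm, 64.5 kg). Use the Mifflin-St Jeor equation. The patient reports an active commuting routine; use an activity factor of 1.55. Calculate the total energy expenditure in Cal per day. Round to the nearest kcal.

Mifflin-St Jeor (male): BMR = 10(64.5) + 6.25(191) − 5(37) + 5 = 645 + 1193.75 − 185 + 5 = 1658.75 kcal/day.
TEE = BMR × activity factor = 1658.75 × 1.55 = 2571.0625 kcal/day.

2571 Cal per day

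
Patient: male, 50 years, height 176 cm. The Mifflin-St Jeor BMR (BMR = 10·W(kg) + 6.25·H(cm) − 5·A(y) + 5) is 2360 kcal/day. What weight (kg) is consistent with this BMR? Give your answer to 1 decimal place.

150.5 kg

2360 = 10·W + 6.25(176) − 5(50) + 5
10·W = 2360 − 855 = 1505, so W = 150.5 kg.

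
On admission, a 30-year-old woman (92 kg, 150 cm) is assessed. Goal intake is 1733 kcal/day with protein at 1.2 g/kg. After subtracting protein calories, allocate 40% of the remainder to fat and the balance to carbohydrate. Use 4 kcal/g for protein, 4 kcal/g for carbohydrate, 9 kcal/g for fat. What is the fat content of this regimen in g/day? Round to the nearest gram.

Protein = 1.2 × 92 = 110.4 g → 110.4 × 4 = 441.6 kcal.
Non-protein calories = 1733 − 441.6 = 1291.4 kcal.
Fat: 40% × 1291.4 = 516.56 kcal; carbohydrate: 774.84 kcal.
Fat: 516.56 kcal ÷ 9 kcal/g = 57.3956 g.

57 g/day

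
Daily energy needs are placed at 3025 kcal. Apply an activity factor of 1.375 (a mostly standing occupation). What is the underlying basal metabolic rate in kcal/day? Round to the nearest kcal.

2200 kcal/day

BMR = TEE ÷ activity factor = 3025 ÷ 1.375 = 2200 kcal/day.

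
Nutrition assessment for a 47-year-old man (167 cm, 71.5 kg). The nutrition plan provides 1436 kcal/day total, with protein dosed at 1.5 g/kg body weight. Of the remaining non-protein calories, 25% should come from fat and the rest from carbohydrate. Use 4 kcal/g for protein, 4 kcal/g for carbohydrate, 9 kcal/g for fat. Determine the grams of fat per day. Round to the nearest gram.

28 g/day

Protein = 1.5 × 71.5 = 107.25 g → 107.25 × 4 = 429 kcal.
Non-protein calories = 1436 − 429 = 1007 kcal.
Fat: 25% × 1007 = 251.75 kcal; carbohydrate: 755.25 kcal.
Fat: 251.75 kcal ÷ 9 kcal/g = 27.9722 g.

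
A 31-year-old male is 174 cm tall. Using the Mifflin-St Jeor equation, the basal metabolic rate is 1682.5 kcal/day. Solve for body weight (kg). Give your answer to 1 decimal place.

74.5 kg

1682.5 = 10·W + 6.25(174) − 5(31) + 5
10·W = 1682.5 − 937.5 = 745, so W = 74.5 kg.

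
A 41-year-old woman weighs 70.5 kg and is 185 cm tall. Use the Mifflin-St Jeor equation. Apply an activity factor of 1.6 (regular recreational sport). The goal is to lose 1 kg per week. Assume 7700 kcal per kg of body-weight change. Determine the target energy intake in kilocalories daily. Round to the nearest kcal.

Mifflin-St Jeor (female): BMR = 10(70.5) + 6.25(185) − 5(41) − 161 = 705 + 1156.25 − 205 − 161 = 1495.25 kcal/day.
TEE = 1495.25 × 1.6 = 2392.4 kcal/day.
Required daily deficit = 1 × 7700 ÷ 7 = 1100 kcal/day.
Target intake = 2392.4 − 1100 = 1292.4 kcal/day.

1292 kilocalories daily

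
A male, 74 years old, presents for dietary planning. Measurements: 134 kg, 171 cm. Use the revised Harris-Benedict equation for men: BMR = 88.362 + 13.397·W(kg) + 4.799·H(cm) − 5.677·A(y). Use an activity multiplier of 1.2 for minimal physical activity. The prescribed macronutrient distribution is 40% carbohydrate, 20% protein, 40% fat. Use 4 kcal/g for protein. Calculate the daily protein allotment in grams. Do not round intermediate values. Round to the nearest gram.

Harris-Benedict: BMR = 88.362 + 13.397(134) + 4.799(171) − 5.677(74) = 2284.091 kcal/day.
TEE = 2284.091 × 1.2 = 2740.9092 kcal/day.
Protein energy = 20% × 2740.9092 = 548.1818 kcal.
Protein = 548.1818 ÷ 4 kcal/g = 137.0455 g.

137 g/day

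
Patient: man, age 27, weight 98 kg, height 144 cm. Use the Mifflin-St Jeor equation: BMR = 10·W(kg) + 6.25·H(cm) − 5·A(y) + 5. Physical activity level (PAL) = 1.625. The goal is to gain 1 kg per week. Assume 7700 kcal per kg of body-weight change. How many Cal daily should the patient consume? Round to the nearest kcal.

3944 Cal daily

Mifflin-St Jeor (male): BMR = 10(98) + 6.25(144) − 5(27) + 5 = 980 + 900 − 135 + 5 = 1750 kcal/day.
TEE = 1750 × 1.625 = 2843.75 kcal/day.
Required daily surplus = 1 × 7700 ÷ 7 = 1100 kcal/day.
Target intake = 2843.75 + 1100 = 3943.75 kcal/day.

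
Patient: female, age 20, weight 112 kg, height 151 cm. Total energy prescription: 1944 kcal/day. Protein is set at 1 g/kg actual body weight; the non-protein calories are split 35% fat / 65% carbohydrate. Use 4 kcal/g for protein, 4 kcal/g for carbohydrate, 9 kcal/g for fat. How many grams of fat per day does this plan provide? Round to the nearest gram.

58 g/day

Protein = 1 × 112 = 112 g → 112 × 4 = 448 kcal.
Non-protein calories = 1944 − 448 = 1496 kcal.
Fat: 35% × 1496 = 523.6 kcal; carbohydrate: 972.4 kcal.
Fat: 523.6 kcal ÷ 9 kcal/g = 58.1778 g.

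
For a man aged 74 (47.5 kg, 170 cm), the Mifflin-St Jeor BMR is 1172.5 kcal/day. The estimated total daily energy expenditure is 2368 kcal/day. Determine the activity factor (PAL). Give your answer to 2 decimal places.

2.02

Activity factor = TEE ÷ BMR = 2368 ÷ 1172.5 = 2.02.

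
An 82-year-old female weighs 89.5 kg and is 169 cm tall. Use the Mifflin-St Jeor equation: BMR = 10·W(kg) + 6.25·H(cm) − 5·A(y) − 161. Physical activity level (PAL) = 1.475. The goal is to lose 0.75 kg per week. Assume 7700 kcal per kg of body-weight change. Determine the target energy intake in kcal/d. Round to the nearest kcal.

1211 kcal/d

Mifflin-St Jeor (female): BMR = 10(89.5) + 6.25(169) − 5(82) − 161 = 895 + 1056.25 − 410 − 161 = 1380.25 kcal/day.
TEE = 1380.25 × 1.475 = 2035.8688 kcal/day.
Required daily deficit = 0.75 × 7700 ÷ 7 = 825 kcal/day.
Target intake = 2035.8688 − 825 = 1210.8688 kcal/day.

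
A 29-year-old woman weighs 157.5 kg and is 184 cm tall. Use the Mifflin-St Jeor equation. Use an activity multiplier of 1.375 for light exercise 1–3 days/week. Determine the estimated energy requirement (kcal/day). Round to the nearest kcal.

3326 kcal/day

Mifflin-St Jeor (female): BMR = 10(157.5) + 6.25(184) − 5(29) − 161 = 1575 + 1150 − 145 − 161 = 2419 kcal/day.
TEE = BMR × activity factor = 2419 × 1.375 = 3326.125 kcal/day.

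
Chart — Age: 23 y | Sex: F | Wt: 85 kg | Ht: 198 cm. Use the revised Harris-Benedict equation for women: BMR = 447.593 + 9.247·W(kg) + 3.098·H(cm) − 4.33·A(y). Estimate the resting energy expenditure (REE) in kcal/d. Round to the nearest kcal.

1747 kcal/d

Harris-Benedict: BMR = 447.593 + 9.247(85) + 3.098(198) − 4.33(23) = 1747.402 kcal/day.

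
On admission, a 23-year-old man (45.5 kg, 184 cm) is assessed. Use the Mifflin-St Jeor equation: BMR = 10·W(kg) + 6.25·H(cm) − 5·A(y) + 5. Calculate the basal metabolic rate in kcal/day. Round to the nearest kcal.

1495 kcal/day

Mifflin-St Jeor (male): BMR = 10(45.5) + 6.25(184) − 5(23) + 5 = 455 + 1150 − 115 + 5 = 1495 kcal/day.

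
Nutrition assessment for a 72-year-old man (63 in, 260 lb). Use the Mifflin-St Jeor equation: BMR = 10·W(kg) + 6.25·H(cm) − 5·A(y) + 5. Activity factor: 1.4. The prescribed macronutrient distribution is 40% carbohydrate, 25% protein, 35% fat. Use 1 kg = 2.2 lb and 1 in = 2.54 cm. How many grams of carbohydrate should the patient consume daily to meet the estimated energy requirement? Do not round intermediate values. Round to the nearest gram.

Convert to metric: weight = 260 ÷ 2.2 = 118.1818 kg; height = 63 × 2.54 = 160.02 cm.
Mifflin-St Jeor (male): BMR = 10(118.1818) + 6.25(160.02) − 5(72) + 5 = 1181.8182 + 1000.125 − 360 + 5 = 1826.9432 kcal/day.
TEE = 1826.9432 × 1.4 = 2557.7205 kcal/day.
Carbohydrate energy = 40% × 2557.7205 = 1023.0882 kcal.
Carbohydrate = 1023.0882 ÷ 4 kcal/g = 255.772 g.

256 g/day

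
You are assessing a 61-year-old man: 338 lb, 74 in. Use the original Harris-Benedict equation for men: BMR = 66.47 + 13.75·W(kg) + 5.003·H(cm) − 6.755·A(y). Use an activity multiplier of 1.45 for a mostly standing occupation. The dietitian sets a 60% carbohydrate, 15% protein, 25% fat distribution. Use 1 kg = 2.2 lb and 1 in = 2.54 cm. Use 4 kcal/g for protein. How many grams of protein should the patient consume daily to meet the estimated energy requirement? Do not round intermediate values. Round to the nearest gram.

147 g/day

Convert to metric: weight = 338 ÷ 2.2 = 153.6364 kg; height = 74 × 2.54 = 187.96 cm.
Harris-Benedict: BMR = 66.47 + 13.75(153.6364) + 5.003(187.96) − 6.755(61) = 2707.2789 kcal/day.
TEE = 2707.2789 × 1.45 = 3925.5544 kcal/day.
Protein energy = 15% × 3925.5544 = 588.8332 kcal.
Protein = 588.8332 ÷ 4 kcal/g = 147.2083 g.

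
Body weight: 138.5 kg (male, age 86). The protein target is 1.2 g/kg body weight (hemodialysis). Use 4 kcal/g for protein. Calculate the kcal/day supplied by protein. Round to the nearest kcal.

665 kcal/day

Protein = 1.2 g/kg × 138.5 kg = 166.2 g/day.
Protein energy = 166.2 g × 4 kcal/g = 664.8 kcal/day.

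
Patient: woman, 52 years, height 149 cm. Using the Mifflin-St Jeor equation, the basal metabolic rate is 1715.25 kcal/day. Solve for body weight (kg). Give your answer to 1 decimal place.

120.5 kg

1715.25 = 10·W + 6.25(149) − 5(52) − 161
10·W = 1715.25 − 510.25 = 1205, so W = 120.5 kg.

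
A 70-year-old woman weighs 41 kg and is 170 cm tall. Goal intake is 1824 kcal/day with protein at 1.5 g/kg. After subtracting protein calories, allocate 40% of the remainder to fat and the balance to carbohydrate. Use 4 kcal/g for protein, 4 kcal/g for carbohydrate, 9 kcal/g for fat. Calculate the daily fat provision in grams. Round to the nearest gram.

70 g/day

Protein = 1.5 × 41 = 61.5 g → 61.5 × 4 = 246 kcal.
Non-protein calories = 1824 − 246 = 1578 kcal.
Fat: 40% × 1578 = 631.2 kcal; carbohydrate: 946.8 kcal.
Fat: 631.2 kcal ÷ 9 kcal/g = 70.1333 g.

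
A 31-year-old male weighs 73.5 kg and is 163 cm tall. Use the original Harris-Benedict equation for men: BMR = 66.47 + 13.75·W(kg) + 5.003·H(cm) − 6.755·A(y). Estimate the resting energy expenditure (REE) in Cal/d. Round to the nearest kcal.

Harris-Benedict: BMR = 66.47 + 13.75(73.5) + 5.003(163) − 6.755(31) = 1683.179 kcal/day.

1683 Cal/d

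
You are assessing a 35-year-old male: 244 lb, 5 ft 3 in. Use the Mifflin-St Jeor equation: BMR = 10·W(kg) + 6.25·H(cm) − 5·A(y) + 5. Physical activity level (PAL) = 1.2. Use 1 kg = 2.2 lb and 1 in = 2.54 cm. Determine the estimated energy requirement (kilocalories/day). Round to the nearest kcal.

2327 kilocalories/day

Convert to metric: weight = 244 ÷ 2.2 = 110.9091 kg; height = (5×12 + 3) × 2.54 = 63 × 2.54 = 160.02 cm.
Mifflin-St Jeor (male): BMR = 10(110.9091) + 6.25(160.02) − 5(35) + 5 = 1109.0909 + 1000.125 − 175 + 5 = 1939.2159 kcal/day.
TEE = BMR × activity factor = 1939.2159 × 1.2 = 2327.0591 kcal/day.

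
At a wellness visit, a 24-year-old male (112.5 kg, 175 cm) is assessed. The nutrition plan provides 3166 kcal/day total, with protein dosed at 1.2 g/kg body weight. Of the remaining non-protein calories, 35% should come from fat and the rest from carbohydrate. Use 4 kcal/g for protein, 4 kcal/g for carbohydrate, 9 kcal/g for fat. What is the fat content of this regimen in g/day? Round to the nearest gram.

102 g/day

Protein = 1.2 × 112.5 = 135 g → 135 × 4 = 540 kcal.
Non-protein calories = 3166 − 540 = 2626 kcal.
Fat: 35% × 2626 = 919.1 kcal; carbohydrate: 1706.9 kcal.
Fat: 919.1 kcal ÷ 9 kcal/g = 102.1222 g.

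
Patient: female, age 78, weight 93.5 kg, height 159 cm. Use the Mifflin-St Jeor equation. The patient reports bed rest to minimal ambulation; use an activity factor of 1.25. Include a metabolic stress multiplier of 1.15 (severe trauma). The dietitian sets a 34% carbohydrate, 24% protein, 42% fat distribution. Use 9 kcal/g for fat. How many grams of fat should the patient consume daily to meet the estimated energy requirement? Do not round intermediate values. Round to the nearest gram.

92 g/day

Mifflin-St Jeor (female): BMR = 10(93.5) + 6.25(159) − 5(78) − 161 = 935 + 993.75 − 390 − 161 = 1377.75 kcal/day.
TEE = 1377.75 × 1.25 = 1722.1875 kcal/day.
With stress factor 1.15: 1722.1875 × 1.15 = 1980.5156 kcal/day.
Fat energy = 42% × 1980.5156 = 831.8166 kcal.
Fat = 831.8166 ÷ 9 kcal/g = 92.4241 g.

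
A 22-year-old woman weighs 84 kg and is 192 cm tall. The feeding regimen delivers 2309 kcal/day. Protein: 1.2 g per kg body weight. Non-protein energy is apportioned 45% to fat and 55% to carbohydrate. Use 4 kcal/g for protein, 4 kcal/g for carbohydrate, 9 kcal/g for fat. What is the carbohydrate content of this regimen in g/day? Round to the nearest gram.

Protein = 1.2 × 84 = 100.8 g → 100.8 × 4 = 403.2 kcal.
Non-protein calories = 2309 − 403.2 = 1905.8 kcal.
Fat: 45% × 1905.8 = 857.61 kcal; carbohydrate: 1048.19 kcal.
Carbohydrate: 1048.19 kcal ÷ 4 kcal/g = 262.0475 g.

262 g/day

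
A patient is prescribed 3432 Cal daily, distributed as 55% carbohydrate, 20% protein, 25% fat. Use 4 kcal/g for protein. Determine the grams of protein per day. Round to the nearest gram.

Protein energy = 20% × 3432 = 686.4 kcal.
At 4 kcal/g: 686.4 ÷ 4 = 171.6 g.

172 g/day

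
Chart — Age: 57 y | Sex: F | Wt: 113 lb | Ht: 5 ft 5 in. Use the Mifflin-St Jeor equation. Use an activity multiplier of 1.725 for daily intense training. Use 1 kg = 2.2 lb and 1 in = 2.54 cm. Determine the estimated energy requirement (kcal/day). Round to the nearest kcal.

1897 kcal/day

Convert to metric: weight = 113 ÷ 2.2 = 51.3636 kg; height = (5×12 + 5) × 2.54 = 65 × 2.54 = 165.1 cm.
Mifflin-St Jeor (female): BMR = 10(51.3636) + 6.25(165.1) − 5(57) − 161 = 513.6364 + 1031.875 − 285 − 161 = 1099.5114 kcal/day.
TEE = BMR × activity factor = 1099.5114 × 1.725 = 1896.6571 kcal/day.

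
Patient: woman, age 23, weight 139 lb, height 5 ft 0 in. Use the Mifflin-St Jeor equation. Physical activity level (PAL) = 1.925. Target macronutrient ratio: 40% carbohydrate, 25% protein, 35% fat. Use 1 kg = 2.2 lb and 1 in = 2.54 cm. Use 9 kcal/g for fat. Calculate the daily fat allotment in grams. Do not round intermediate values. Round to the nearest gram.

Convert to metric: weight = 139 ÷ 2.2 = 63.1818 kg; height = (5×12 + 0) × 2.54 = 60 × 2.54 = 152.4 cm.
Mifflin-St Jeor (female): BMR = 10(63.1818) + 6.25(152.4) − 5(23) − 161 = 631.8182 + 952.5 − 115 − 161 = 1308.3182 kcal/day.
TEE = 1308.3182 × 1.925 = 2518.5125 kcal/day.
Fat energy = 35% × 2518.5125 = 881.4794 kcal.
Fat = 881.4794 ÷ 9 kcal/g = 97.9422 g.

98 g/day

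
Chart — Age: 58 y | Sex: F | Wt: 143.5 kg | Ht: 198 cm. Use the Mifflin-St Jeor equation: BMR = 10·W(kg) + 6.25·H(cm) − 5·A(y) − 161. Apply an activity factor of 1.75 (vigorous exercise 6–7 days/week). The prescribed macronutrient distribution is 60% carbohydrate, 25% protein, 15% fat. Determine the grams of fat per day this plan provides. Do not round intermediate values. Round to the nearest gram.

Mifflin-St Jeor (female): BMR = 10(143.5) + 6.25(198) − 5(58) − 161 = 1435 + 1237.5 − 290 − 161 = 2221.5 kcal/day.
TEE = 2221.5 × 1.75 = 3887.625 kcal/day.
Fat energy = 15% × 3887.625 = 583.1438 kcal.
Fat = 583.1438 ÷ 9 kcal/g = 64.7938 g.

65 g/day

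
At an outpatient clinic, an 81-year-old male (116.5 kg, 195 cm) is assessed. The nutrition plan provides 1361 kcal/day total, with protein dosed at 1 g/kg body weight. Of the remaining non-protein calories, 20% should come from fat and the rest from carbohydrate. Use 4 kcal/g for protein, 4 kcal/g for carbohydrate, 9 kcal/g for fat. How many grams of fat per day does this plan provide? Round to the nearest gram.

20 g/day

Protein = 1 × 116.5 = 116.5 g → 116.5 × 4 = 466 kcal.
Non-protein calories = 1361 − 466 = 895 kcal.
Fat: 20% × 895 = 179 kcal; carbohydrate: 716 kcal.
Fat: 179 kcal ÷ 9 kcal/g = 19.8889 g.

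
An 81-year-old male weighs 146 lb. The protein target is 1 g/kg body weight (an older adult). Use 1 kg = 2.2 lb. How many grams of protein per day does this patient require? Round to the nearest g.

66 g/day

Weight in kg = 146 ÷ 2.2 = 66.3636 kg.
Protein = 1 g/kg × 66.3636 kg = 66.3636 g/day.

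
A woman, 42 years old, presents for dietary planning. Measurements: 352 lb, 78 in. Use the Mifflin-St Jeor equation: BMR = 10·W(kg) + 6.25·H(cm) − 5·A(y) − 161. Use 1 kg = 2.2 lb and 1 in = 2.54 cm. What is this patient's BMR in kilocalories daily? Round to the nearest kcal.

Convert to metric: weight = 352 ÷ 2.2 = 160 kg; height = 78 × 2.54 = 198.12 cm.
Mifflin-St Jeor (female): BMR = 10(160) + 6.25(198.12) − 5(42) − 161 = 1600 + 1238.25 − 210 − 161 = 2467.25 kcal/day.

2467 kilocalories daily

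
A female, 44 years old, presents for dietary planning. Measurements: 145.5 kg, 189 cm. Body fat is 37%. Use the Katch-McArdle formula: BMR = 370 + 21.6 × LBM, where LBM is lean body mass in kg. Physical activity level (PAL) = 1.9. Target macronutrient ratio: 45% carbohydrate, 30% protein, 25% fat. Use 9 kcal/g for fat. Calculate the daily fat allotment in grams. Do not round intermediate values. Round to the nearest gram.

LBM = 145.5 × (1 − 0.37) = 91.665 kg. Katch-McArdle: BMR = 370 + 21.6 × 91.665 = 2349.964 kcal/day.
TEE = 2349.964 × 1.9 = 4464.9316 kcal/day.
Fat energy = 25% × 4464.9316 = 1116.2329 kcal.
Fat = 1116.2329 ÷ 9 kcal/g = 124.0259 g.

124 g/day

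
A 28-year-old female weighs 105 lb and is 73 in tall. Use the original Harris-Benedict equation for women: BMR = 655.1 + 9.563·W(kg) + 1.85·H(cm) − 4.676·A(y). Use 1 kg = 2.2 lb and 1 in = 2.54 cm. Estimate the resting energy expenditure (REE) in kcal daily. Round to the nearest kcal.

Convert to metric: weight = 105 ÷ 2.2 = 47.7273 kg; height = 73 × 2.54 = 185.42 cm.
Harris-Benedict: BMR = 655.1 + 9.563(47.7273) + 1.85(185.42) − 4.676(28) = 1323.6149 kcal/day.

1324 kcal daily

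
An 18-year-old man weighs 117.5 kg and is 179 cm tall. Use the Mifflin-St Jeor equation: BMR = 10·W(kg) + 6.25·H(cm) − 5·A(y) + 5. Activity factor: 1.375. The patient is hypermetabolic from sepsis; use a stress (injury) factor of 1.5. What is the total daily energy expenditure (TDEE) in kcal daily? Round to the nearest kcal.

4556 kcal daily

Mifflin-St Jeor (male): BMR = 10(117.5) + 6.25(179) − 5(18) + 5 = 1175 + 1118.75 − 90 + 5 = 2208.75 kcal/day.
TEE = BMR × activity factor = 2208.75 × 1.375 = 3037.0313 kcal/day.
Apply stress factor: 3037.0313 × 1.5 = 4555.5469 kcal/day.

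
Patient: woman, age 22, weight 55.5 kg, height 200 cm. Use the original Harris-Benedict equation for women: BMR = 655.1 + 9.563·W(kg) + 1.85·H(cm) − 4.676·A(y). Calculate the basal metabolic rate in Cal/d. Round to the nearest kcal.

1453 Cal/d

Harris-Benedict: BMR = 655.1 + 9.563(55.5) + 1.85(200) − 4.676(22) = 1452.9745 kcal/day.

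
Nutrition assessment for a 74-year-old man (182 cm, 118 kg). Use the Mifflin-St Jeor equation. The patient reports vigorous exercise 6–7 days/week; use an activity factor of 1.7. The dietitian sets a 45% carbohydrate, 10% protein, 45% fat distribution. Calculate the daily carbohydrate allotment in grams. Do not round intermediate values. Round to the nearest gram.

373 g/day

Mifflin-St Jeor (male): BMR = 10(118) + 6.25(182) − 5(74) + 5 = 1180 + 1137.5 − 370 + 5 = 1952.5 kcal/day.
TEE = 1952.5 × 1.7 = 3319.25 kcal/day.
Carbohydrate energy = 45% × 3319.25 = 1493.6625 kcal.
Carbohydrate = 1493.6625 ÷ 4 kcal/g = 373.4156 g.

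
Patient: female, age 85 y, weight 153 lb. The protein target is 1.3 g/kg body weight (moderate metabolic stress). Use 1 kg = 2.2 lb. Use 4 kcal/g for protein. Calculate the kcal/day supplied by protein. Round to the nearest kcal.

362 kcal/day

Weight in kg = 153 ÷ 2.2 = 69.5455 kg.
Protein = 1.3 g/kg × 69.5455 kg = 90.4091 g/day.
Protein energy = 90.4091 g × 4 kcal/g = 361.6364 kcal/day.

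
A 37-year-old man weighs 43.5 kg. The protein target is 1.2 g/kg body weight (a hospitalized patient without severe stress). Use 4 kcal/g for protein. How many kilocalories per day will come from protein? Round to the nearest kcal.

Protein = 1.2 g/kg × 43.5 kg = 52.2 g/day.
Protein energy = 52.2 g × 4 kcal/g = 208.8 kcal/day.

209 kcal/day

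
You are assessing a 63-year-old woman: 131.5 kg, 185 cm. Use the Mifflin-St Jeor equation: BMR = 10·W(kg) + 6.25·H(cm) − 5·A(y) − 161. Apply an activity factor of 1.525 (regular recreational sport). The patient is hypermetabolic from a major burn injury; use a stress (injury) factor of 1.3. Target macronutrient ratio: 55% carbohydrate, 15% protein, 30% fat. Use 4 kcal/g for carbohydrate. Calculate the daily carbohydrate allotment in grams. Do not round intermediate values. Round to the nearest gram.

544 g/day

Mifflin-St Jeor (female): BMR = 10(131.5) + 6.25(185) − 5(63) − 161 = 1315 + 1156.25 − 315 − 161 = 1995.25 kcal/day.
TEE = 1995.25 × 1.525 = 3042.7563 kcal/day.
With stress factor 1.3: 3042.7563 × 1.3 = 3955.5831 kcal/day.
Carbohydrate energy = 55% × 3955.5831 = 2175.5707 kcal.
Carbohydrate = 2175.5707 ÷ 4 kcal/g = 543.8927 g.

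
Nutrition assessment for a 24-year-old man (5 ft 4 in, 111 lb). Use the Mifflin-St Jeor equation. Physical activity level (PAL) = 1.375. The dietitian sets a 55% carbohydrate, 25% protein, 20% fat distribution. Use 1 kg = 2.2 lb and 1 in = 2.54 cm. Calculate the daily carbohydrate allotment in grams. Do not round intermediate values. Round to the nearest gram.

266 g/day

Convert to metric: weight = 111 ÷ 2.2 = 50.4545 kg; height = (5×12 + 4) × 2.54 = 64 × 2.54 = 162.56 cm.
Mifflin-St Jeor (male): BMR = 10(50.4545) + 6.25(162.56) − 5(24) + 5 = 504.5455 + 1016 − 120 + 5 = 1405.5455 kcal/day.
TEE = 1405.5455 × 1.375 = 1932.625 kcal/day.
Carbohydrate energy = 55% × 1932.625 = 1062.9437 kcal.
Carbohydrate = 1062.9437 ÷ 4 kcal/g = 265.7359 g.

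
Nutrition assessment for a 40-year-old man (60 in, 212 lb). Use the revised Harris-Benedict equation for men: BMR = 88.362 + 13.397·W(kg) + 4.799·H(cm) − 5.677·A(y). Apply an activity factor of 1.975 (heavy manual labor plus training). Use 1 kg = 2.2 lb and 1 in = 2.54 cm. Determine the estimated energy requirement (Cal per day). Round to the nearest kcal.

3720 Cal per day

Convert to metric: weight = 212 ÷ 2.2 = 96.3636 kg; height = 60 × 2.54 = 152.4 cm.
Harris-Benedict: BMR = 88.362 + 13.397(96.3636) + 4.799(152.4) − 5.677(40) = 1883.6332 kcal/day.
TEE = BMR × activity factor = 1883.6332 × 1.975 = 3720.1756 kcal/day.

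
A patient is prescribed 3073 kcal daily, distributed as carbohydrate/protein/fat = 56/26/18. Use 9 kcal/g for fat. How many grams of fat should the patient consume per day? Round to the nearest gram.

61 g/day

Fat energy = 18% × 3073 = 553.14 kcal.
At 9 kcal/g: 553.14 ÷ 9 = 61.46 g.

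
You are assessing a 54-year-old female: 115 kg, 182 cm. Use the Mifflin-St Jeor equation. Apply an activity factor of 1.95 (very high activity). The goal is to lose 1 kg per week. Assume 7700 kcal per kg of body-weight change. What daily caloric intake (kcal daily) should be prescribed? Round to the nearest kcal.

2520 kcal daily

Mifflin-St Jeor (female): BMR = 10(115) + 6.25(182) − 5(54) − 161 = 1150 + 1137.5 − 270 − 161 = 1856.5 kcal/day.
TEE = 1856.5 × 1.95 = 3620.175 kcal/day.
Required daily deficit = 1 × 7700 ÷ 7 = 1100 kcal/day.
Target intake = 3620.175 − 1100 = 2520.175 kcal/day.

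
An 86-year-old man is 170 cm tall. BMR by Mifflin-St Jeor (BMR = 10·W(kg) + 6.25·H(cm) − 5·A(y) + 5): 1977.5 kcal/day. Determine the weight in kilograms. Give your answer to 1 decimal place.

1977.5 = 10·W + 6.25(170) − 5(86) + 5
10·W = 1977.5 − 637.5 = 1340, so W = 134 kg.

134.0 kg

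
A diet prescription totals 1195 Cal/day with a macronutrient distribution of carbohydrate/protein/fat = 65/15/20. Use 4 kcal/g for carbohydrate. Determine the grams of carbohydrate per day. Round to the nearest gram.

194 g/day

Carbohydrate energy = 65% × 1195 = 776.75 kcal.
At 4 kcal/g: 776.75 ÷ 4 = 194.1875 g.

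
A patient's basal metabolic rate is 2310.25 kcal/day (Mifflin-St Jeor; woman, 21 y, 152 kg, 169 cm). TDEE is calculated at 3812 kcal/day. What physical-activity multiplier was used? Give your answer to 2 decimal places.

Activity factor = TEE ÷ BMR = 3812 ÷ 2310.25 = 1.65.

1.65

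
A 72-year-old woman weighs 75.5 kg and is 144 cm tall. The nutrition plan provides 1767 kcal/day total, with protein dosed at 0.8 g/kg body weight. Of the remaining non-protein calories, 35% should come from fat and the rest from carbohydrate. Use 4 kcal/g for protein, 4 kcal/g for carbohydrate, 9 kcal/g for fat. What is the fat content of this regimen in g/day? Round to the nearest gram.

Protein = 0.8 × 75.5 = 60.4 g → 60.4 × 4 = 241.6 kcal.
Non-protein calories = 1767 − 241.6 = 1525.4 kcal.
Fat: 35% × 1525.4 = 533.89 kcal; carbohydrate: 991.51 kcal.
Fat: 533.89 kcal ÷ 9 kcal/g = 59.3211 g.

59 g/day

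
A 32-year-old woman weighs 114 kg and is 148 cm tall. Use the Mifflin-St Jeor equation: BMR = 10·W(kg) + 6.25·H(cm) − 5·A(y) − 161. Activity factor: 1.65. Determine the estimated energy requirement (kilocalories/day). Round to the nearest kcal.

2878 kilocalories/day

Mifflin-St Jeor (female): BMR = 10(114) + 6.25(148) − 5(32) − 161 = 1140 + 925 − 160 − 161 = 1744 kcal/day.
TEE = BMR × activity factor = 1744 × 1.65 = 2877.6 kcal/day.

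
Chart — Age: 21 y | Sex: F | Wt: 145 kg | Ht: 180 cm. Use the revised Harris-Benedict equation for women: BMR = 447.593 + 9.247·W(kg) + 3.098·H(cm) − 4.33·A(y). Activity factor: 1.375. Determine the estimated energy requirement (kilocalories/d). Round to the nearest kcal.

3101 kilocalories/d

Harris-Benedict: BMR = 447.593 + 9.247(145) + 3.098(180) − 4.33(21) = 2255.118 kcal/day.
TEE = BMR × activity factor = 2255.118 × 1.375 = 3100.7873 kcal/day.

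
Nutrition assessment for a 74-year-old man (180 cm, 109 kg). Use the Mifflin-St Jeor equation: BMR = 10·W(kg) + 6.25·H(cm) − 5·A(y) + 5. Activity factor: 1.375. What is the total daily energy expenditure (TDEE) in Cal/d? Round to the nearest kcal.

2544 Cal/d

Mifflin-St Jeor (male): BMR = 10(109) + 6.25(180) − 5(74) + 5 = 1090 + 1125 − 370 + 5 = 1850 kcal/day.
TEE = BMR × activity factor = 1850 × 1.375 = 2543.75 kcal/day.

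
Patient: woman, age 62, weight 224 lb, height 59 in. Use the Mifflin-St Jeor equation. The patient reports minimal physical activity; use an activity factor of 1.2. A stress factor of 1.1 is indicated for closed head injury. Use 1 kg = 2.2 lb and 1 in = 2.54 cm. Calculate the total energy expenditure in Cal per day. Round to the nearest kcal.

1959 Cal per day

Convert to metric: weight = 224 ÷ 2.2 = 101.8182 kg; height = 59 × 2.54 = 149.86 cm.
Mifflin-St Jeor (female): BMR = 10(101.8182) + 6.25(149.86) − 5(62) − 161 = 1018.1818 + 936.625 − 310 − 161 = 1483.8068 kcal/day.
TEE = BMR × activity factor = 1483.8068 × 1.2 = 1780.5682 kcal/day.
Apply stress factor: 1780.5682 × 1.1 = 1958.625 kcal/day.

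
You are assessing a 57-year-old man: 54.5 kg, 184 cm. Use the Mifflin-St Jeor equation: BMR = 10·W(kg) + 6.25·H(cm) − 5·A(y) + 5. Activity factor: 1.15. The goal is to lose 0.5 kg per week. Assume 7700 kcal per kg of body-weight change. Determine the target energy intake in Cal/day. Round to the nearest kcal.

Mifflin-St Jeor (male): BMR = 10(54.5) + 6.25(184) − 5(57) + 5 = 545 + 1150 − 285 + 5 = 1415 kcal/day.
TEE = 1415 × 1.15 = 1627.25 kcal/day.
Required daily deficit = 0.5 × 7700 ÷ 7 = 550 kcal/day.
Target intake = 1627.25 − 550 = 1077.25 kcal/day.

1077 Cal/day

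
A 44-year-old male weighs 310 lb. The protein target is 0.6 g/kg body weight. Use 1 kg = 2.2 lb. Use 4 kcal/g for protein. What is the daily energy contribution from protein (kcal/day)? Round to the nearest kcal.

Weight in kg = 310 ÷ 2.2 = 140.9091 kg.
Protein = 0.6 g/kg × 140.9091 kg = 84.5455 g/day.
Protein energy = 84.5455 g × 4 kcal/g = 338.1818 kcal/day.

338 kcal/day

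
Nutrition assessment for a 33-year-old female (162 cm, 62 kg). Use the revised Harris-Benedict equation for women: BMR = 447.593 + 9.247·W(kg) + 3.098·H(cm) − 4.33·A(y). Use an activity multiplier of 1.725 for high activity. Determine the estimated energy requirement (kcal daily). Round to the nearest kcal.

Harris-Benedict: BMR = 447.593 + 9.247(62) + 3.098(162) − 4.33(33) = 1379.893 kcal/day.
TEE = BMR × activity factor = 1379.893 × 1.725 = 2380.3154 kcal/day.

2380 kcal daily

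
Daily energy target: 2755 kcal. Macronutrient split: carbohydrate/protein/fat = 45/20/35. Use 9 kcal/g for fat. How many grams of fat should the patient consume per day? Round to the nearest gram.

107 g/day

Fat energy = 35% × 2755 = 964.25 kcal.
At 9 kcal/g: 964.25 ÷ 9 = 107.1389 g.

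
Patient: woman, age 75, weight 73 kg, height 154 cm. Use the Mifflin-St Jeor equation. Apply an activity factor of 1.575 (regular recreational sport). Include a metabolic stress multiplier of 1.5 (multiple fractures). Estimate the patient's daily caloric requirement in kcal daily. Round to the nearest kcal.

2732 kcal daily

Mifflin-St Jeor (female): BMR = 10(73) + 6.25(154) − 5(75) − 161 = 730 + 962.5 − 375 − 161 = 1156.5 kcal/day.
TEE = BMR × activity factor = 1156.5 × 1.575 = 1821.4875 kcal/day.
Apply stress factor: 1821.4875 × 1.5 = 2732.2313 kcal/day.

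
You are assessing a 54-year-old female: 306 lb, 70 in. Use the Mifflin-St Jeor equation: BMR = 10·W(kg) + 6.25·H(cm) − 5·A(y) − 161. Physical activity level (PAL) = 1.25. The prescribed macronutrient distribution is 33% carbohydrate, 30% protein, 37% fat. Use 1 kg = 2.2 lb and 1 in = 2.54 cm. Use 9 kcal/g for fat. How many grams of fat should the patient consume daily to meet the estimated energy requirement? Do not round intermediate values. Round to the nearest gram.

Convert to metric: weight = 306 ÷ 2.2 = 139.0909 kg; height = 70 × 2.54 = 177.8 cm.
Mifflin-St Jeor (female): BMR = 10(139.0909) + 6.25(177.8) − 5(54) − 161 = 1390.9091 + 1111.25 − 270 − 161 = 2071.1591 kcal/day.
TEE = 2071.1591 × 1.25 = 2588.9489 kcal/day.
Fat energy = 37% × 2588.9489 = 957.9111 kcal.
Fat = 957.9111 ÷ 9 kcal/g = 106.4346 g.

106 g/day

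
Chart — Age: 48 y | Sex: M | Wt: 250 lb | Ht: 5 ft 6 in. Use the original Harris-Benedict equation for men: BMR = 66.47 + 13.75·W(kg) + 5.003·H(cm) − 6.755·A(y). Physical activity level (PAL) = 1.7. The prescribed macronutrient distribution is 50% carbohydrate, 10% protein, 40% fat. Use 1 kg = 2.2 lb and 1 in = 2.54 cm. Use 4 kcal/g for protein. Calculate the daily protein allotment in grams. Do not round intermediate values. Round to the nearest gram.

91 g/day

Convert to metric: weight = 250 ÷ 2.2 = 113.6364 kg; height = (5×12 + 6) × 2.54 = 66 × 2.54 = 167.64 cm.
Harris-Benedict: BMR = 66.47 + 13.75(113.6364) + 5.003(167.64) − 6.755(48) = 2143.4329 kcal/day.
TEE = 2143.4329 × 1.7 = 3643.836 kcal/day.
Protein energy = 10% × 3643.836 = 364.3836 kcal.
Protein = 364.3836 ÷ 4 kcal/g = 91.0959 g.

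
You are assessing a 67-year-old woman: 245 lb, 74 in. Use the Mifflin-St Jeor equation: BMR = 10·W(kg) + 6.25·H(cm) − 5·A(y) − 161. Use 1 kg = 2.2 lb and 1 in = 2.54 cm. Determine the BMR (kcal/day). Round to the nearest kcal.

Convert to metric: weight = 245 ÷ 2.2 = 111.3636 kg; height = 74 × 2.54 = 187.96 cm.
Mifflin-St Jeor (female): BMR = 10(111.3636) + 6.25(187.96) − 5(67) − 161 = 1113.6364 + 1174.75 − 335 − 161 = 1792.3864 kcal/day.

1792 kcal/day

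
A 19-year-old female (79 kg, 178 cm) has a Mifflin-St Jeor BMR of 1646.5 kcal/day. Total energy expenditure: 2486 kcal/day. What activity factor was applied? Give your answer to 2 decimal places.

1.51

Activity factor = TEE ÷ BMR = 2486 ÷ 1646.5 = 1.51.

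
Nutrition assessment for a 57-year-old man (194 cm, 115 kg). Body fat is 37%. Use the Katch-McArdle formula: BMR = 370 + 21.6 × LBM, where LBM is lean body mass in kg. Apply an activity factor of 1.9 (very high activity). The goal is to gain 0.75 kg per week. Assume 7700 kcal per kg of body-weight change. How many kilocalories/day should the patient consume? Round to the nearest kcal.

4501 kilocalories/day

LBM = 115 × (1 − 0.37) = 72.45 kg. Katch-McArdle: BMR = 370 + 21.6 × 72.45 = 1934.92 kcal/day.
TEE = 1934.92 × 1.9 = 3676.348 kcal/day.
Required daily surplus = 0.75 × 7700 ÷ 7 = 825 kcal/day.
Target intake = 3676.348 + 825 = 4501.348 kcal/day.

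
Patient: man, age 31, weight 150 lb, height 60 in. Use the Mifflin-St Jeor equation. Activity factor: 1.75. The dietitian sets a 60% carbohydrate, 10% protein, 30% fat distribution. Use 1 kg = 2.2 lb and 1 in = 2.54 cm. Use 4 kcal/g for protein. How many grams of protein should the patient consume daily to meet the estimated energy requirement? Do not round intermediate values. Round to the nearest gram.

65 g/day

Convert to metric: weight = 150 ÷ 2.2 = 68.1818 kg; height = 60 × 2.54 = 152.4 cm.
Mifflin-St Jeor (male): BMR = 10(68.1818) + 6.25(152.4) − 5(31) + 5 = 681.8182 + 952.5 − 155 + 5 = 1484.3182 kcal/day.
TEE = 1484.3182 × 1.75 = 2597.5568 kcal/day.
Protein energy = 10% × 2597.5568 = 259.7557 kcal.
Protein = 259.7557 ÷ 4 kcal/g = 64.9389 g.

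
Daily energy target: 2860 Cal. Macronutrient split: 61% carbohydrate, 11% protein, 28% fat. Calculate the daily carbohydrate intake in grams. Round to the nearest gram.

Carbohydrate energy = 61% × 2860 = 1744.6 kcal.
At 4 kcal/g: 1744.6 ÷ 4 = 436.15 g.

436 g/day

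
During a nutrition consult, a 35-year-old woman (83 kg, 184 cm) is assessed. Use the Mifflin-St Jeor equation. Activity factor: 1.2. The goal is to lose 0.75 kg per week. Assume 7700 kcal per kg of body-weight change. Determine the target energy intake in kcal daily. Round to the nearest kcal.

Mifflin-St Jeor (female): BMR = 10(83) + 6.25(184) − 5(35) − 161 = 830 + 1150 − 175 − 161 = 1644 kcal/day.
TEE = 1644 × 1.2 = 1972.8 kcal/day.
Required daily deficit = 0.75 × 7700 ÷ 7 = 825 kcal/day.
Target intake = 1972.8 − 825 = 1147.8 kcal/day.

1148 kcal daily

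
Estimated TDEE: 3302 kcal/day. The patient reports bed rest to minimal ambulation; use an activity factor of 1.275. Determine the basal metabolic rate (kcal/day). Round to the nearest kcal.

2590 kcal/day

BMR = TEE ÷ activity factor = 3302 ÷ 1.275 = 2589.8039 kcal/day.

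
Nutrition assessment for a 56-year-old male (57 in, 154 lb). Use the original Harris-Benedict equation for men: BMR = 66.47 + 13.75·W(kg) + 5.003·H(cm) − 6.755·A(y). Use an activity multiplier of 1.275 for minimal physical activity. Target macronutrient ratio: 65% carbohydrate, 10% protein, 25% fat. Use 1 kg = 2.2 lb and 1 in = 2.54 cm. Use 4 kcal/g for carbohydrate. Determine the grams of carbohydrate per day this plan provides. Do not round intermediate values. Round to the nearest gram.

Convert to metric: weight = 154 ÷ 2.2 = 70 kg; height = 57 × 2.54 = 144.78 cm.
Harris-Benedict: BMR = 66.47 + 13.75(70) + 5.003(144.78) − 6.755(56) = 1375.0243 kcal/day.
TEE = 1375.0243 × 1.275 = 1753.156 kcal/day.
Carbohydrate energy = 65% × 1753.156 = 1139.5514 kcal.
Carbohydrate = 1139.5514 ÷ 4 kcal/g = 284.8879 g.

285 g/day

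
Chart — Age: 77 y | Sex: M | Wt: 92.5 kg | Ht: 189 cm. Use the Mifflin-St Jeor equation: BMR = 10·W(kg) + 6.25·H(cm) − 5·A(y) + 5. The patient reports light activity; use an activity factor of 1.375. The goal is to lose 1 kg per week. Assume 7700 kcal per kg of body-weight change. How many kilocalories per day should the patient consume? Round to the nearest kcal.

Mifflin-St Jeor (male): BMR = 10(92.5) + 6.25(189) − 5(77) + 5 = 925 + 1181.25 − 385 + 5 = 1726.25 kcal/day.
TEE = 1726.25 × 1.375 = 2373.5938 kcal/day.
Required daily deficit = 1 × 7700 ÷ 7 = 1100 kcal/day.
Target intake = 2373.5938 − 1100 = 1273.5938 kcal/day.

1274 kilocalories per day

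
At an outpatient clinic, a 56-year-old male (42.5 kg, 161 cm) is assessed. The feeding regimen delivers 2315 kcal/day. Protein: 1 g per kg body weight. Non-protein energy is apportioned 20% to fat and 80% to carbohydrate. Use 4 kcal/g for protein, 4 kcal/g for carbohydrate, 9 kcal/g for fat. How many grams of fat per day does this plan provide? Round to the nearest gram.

Protein = 1 × 42.5 = 42.5 g → 42.5 × 4 = 170 kcal.
Non-protein calories = 2315 − 170 = 2145 kcal.
Fat: 20% × 2145 = 429 kcal; carbohydrate: 1716 kcal.
Fat: 429 kcal ÷ 9 kcal/g = 47.6667 g.

48 g/day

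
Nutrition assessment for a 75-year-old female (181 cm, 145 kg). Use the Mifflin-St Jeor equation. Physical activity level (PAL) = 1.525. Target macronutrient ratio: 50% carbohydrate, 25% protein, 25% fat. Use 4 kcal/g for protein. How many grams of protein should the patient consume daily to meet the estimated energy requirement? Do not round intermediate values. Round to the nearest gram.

195 g/day

Mifflin-St Jeor (female): BMR = 10(145) + 6.25(181) − 5(75) − 161 = 1450 + 1131.25 − 375 − 161 = 2045.25 kcal/day.
TEE = 2045.25 × 1.525 = 3119.0063 kcal/day.
Protein energy = 25% × 3119.0063 = 779.7516 kcal.
Protein = 779.7516 ÷ 4 kcal/g = 194.9379 g.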